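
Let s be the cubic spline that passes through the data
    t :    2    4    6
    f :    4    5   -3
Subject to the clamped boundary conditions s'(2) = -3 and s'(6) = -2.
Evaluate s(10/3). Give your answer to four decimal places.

Put σ_i = s'' at the i-th knot. Here h = (2, 2) and Δ = (1/2, -4), so the interior equations h_(i-1)·σ_(i-1) + 2(h_(i-1)+h_i)·σ_i + h_i·σ_(i+1) = 6(Δ_i − Δ_(i-1)) read
  2·σ_0 + 8·σ_1 + 2·σ_2 = 6(Δ_1 - Δ_0) = -27
Clamped end conditions give two more equations: 2h_0·σ_0 + h_0·σ_1 = 6(Δ_0 - s'(2)) = 21 and h_1·σ_1 + 2h_1·σ_2 = 6(s'(6) - Δ_1) = 12.
Solving the tridiagonal system: σ_0 = 71/8, σ_1 = -29/4, σ_2 = 53/8.
On [2, 4], s(t) = 4 - 3·(t - 2) + 71/16·(t - 2)² - 43/32·(t - 2)³.
With (t - 2) = 4/3: s(10/3) = 127/27.

4.7037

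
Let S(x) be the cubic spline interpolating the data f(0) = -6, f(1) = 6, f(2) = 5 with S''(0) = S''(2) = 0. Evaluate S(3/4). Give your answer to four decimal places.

4.0664

Put σ_i = S'' at the i-th knot. Here h = (1, 1) and Δ = (12, -1), so the interior equations h_(i-1)·σ_(i-1) + 2(h_(i-1)+h_i)·σ_i + h_i·σ_(i+1) = 6(Δ_i − Δ_(i-1)) read
  1·σ_0 + 4·σ_1 + 1·σ_2 = 6(Δ_1 - Δ_0) = -78
Natural end conditions: σ_0 = σ_2 = 0.
Hence σ_0 = 0, σ_1 = -39/2, σ_2 = 0.
On [0, 1], S(x) = -6 + 61/4·x + 0·x² - 13/4·x³.
With x = 3/4: S(3/4) = 1041/256.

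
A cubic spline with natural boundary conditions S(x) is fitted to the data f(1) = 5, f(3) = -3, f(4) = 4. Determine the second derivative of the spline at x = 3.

11

Put M_i = S'' at the i-th knot. Here h = (2, 1) and Δ = (-4, 7), so the interior equations h_(i-1)·M_(i-1) + 2(h_(i-1)+h_i)·M_i + h_i·M_(i+1) = 6(Δ_i − Δ_(i-1)) read
  2·M_0 + 6·M_1 + 1·M_2 = 6(Δ_1 - Δ_0) = 66
Natural end conditions: M_0 = M_2 = 0.
Solving: M_0 = 0, M_1 = 11, M_2 = 0.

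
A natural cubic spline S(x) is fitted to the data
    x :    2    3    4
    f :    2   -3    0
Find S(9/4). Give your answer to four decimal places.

0.2813

With σ_i denoting the second derivative at x_i, h_i = 1, 1, and Δ_i = (y_(i+1) − y_i)/h_i = -5, 3:
  1·σ_0 + 4·σ_1 + 1·σ_2 = 6(Δ_1 - Δ_0) = 48
Natural end conditions: σ_0 = σ_2 = 0.
Hence σ_0 = 0, σ_1 = 12, σ_2 = 0.
On [2, 3], S(x) = 2 - 7·(x - 2) + 0·(x - 2)² + 2·(x - 2)³.
With (x - 2) = 1/4: S(9/4) = 9/32.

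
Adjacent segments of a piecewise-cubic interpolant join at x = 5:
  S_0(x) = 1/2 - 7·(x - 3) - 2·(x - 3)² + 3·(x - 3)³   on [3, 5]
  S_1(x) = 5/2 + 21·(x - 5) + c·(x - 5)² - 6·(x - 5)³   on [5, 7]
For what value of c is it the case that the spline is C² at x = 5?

16

S_0''(x) = -4 + 18·(x - 3), so S_0''(5) = 32. On the right, S_1''(5) = 2c, so c = 16.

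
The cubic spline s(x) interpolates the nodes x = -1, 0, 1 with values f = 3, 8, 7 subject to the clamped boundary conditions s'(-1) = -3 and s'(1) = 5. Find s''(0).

With σ_i denoting the second derivative at x_i, h_i = 1, 1, and Δ_i = (y_(i+1) − y_i)/h_i = 5, -1:
  1·σ_0 + 4·σ_1 + 1·σ_2 = 6(Δ_1 - Δ_0) = -36
Clamped end conditions give two more equations: 2h_0·σ_0 + h_0·σ_1 = 6(Δ_0 - s'(-1)) = 48 and h_1·σ_1 + 2h_1·σ_2 = 6(s'(1) - Δ_1) = 36.
Solving: σ_0 = 37, σ_1 = -26, σ_2 = 31.

-26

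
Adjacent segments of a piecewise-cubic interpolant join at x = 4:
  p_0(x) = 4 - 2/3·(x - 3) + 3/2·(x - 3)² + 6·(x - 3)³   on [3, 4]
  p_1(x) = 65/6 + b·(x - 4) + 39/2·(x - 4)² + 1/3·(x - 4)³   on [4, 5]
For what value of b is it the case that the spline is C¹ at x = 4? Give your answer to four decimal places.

p_0'(x) = -2/3 + 3·(x - 3) + 18·(x - 3)², so p_0'(4) = 61/3. On the right, p_1'(4) = b, so b = 61/3.

20.3333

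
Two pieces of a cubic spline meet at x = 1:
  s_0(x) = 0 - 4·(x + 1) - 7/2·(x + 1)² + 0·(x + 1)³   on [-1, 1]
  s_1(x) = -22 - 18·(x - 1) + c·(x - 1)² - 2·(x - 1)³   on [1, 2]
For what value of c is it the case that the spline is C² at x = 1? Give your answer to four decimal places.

s_0''(x) = -7 + 0·(x + 1), so s_0''(1) = -7. On the right, s_1''(1) = 2c, so c = -7/2.

-3.5000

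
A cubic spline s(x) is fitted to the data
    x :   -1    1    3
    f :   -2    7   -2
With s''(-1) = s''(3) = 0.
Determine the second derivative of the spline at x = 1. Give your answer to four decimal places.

Write m_i for s''(x_i). With h_i = 2, 2 and divided differences Δ_i = 9/2, -9/2, the continuity of s' gives the tridiagonal system
  2·m_0 + 8·m_1 + 2·m_2 = 6(Δ_1 - Δ_0) = -54
Natural end conditions: m_0 = m_2 = 0.
Hence m_0 = 0, m_1 = -27/4, m_2 = 0.

-6.7500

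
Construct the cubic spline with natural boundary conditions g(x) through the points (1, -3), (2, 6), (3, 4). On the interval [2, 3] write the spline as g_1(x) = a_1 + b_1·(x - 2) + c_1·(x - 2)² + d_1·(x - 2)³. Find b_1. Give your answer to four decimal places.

Let m_i = g''(x_i). Step sizes h_i = 1, 1; slopes of the chords Δ_i = (y_(i+1) - y_i)/h_i = 9, -2.
  1·m_0 + 4·m_1 + 1·m_2 = 6(Δ_1 - Δ_0) = -66
Natural end conditions: m_0 = m_2 = 0.
Forward elimination and back-substitution give m_0 = 0, m_1 = -33/2, m_2 = 0.
On [2, 3], with g_1(x) = a_1 + b_1·(x - 2) + c_1·(x - 2)² + d_1·(x - 2)³: c_1 = m_1/2 = -33/4, d_1 = (m_2 - m_1)/(6h_1) = 11/4, b_1 = Δ_1 - h_1(2m_1 + m_2)/6 = 7/2.

3.5000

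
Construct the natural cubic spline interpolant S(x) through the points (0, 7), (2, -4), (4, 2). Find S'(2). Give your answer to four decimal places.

-1.2500

Let M_i = S''(x_i). Step sizes h_i = 2, 2; slopes of the chords Δ_i = (y_(i+1) - y_i)/h_i = -11/2, 3.
  2·M_0 + 8·M_1 + 2·M_2 = 6(Δ_1 - Δ_0) = 51
Natural end conditions: M_0 = M_2 = 0.
Forward elimination and back-substitution give M_0 = 0, M_1 = 51/8, M_2 = 0.
On [2, 4], S'(x) = b_1 + 2c_1·(x - 2) + 3d_1·(x - 2)² with b_1 = Δ_1 - h_1(2M_1 + M_2)/6 = -5/4, c_1 = M_1/2 = 51/16, d_1 = (M_2 - M_1)/(6h_1) = -17/32. So S'(2) = -5/4.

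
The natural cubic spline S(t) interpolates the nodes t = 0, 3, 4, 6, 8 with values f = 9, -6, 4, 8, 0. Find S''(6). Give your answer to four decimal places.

-2.1628

Let M_i = S''(x_i). Step sizes h_i = 3, 1, 2, 2; slopes of the chords Δ_i = (y_(i+1) - y_i)/h_i = -5, 10, 2, -4.
  3·M_0 + 8·M_1 + 1·M_2 = 6(Δ_1 - Δ_0) = 90
  1·M_1 + 6·M_2 + 2·M_3 = 6(Δ_2 - Δ_1) = -48
  2·M_2 + 8·M_3 + 2·M_4 = 6(Δ_3 - Δ_2) = -36
Natural end conditions: M_0 = M_4 = 0.
Hence M_0 = 0, M_1 = 534/43, M_2 = -402/43, M_3 = -93/43, M_4 = 0.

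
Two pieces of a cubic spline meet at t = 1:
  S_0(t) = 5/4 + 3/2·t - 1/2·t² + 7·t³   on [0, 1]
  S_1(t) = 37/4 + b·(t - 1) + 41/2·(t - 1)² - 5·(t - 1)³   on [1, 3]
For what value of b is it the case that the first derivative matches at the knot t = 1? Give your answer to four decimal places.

21.5000

S_0'(t) = 3/2 - 1·t + 21·t², so S_0'(1) = 43/2. On the right, S_1'(1) = b, so b = 43/2.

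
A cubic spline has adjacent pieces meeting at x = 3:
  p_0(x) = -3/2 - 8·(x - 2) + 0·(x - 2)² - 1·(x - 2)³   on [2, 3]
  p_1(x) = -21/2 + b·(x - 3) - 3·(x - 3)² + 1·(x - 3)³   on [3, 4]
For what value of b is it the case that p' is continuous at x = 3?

p_0'(x) = -8 + 0·(x - 2) - 3·(x - 2)², so p_0'(3) = -11. On the right, p_1'(3) = b, so b = -11.

-11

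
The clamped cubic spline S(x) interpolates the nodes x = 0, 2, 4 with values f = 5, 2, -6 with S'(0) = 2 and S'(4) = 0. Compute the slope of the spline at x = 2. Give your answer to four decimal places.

With m_i denoting the second derivative at x_i, h_i = 2, 2, and Δ_i = (y_(i+1) − y_i)/h_i = -3/2, -4:
  2·m_0 + 8·m_1 + 2·m_2 = 6(Δ_1 - Δ_0) = -15
Clamped end conditions give two more equations: 2h_0·m_0 + h_0·m_1 = 6(Δ_0 - S'(0)) = -21 and h_1·m_1 + 2h_1·m_2 = 6(S'(4) - Δ_1) = 24.
Solving: m_0 = -31/8, m_1 = -11/4, m_2 = 59/8.
On [2, 4], S'(x) = b_1 + 2c_1·(x - 2) + 3d_1·(x - 2)² with b_1 = Δ_1 - h_1(2m_1 + m_2)/6 = -37/8, c_1 = m_1/2 = -11/8, d_1 = (m_2 - m_1)/(6h_1) = 27/32. So S'(2) = -37/8.

-4.6250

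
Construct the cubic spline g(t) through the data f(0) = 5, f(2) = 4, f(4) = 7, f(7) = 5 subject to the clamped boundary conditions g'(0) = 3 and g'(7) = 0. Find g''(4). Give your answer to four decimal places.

Write σ_i for g''(x_i). With h_i = 2, 2, 3 and divided differences Δ_i = -1/2, 3/2, -2/3, the continuity of g' gives the tridiagonal system
  2·σ_0 + 8·σ_1 + 2·σ_2 = 6(Δ_1 - Δ_0) = 12
  2·σ_1 + 10·σ_2 + 3·σ_3 = 6(Δ_2 - Δ_1) = -13
Clamped end conditions give two more equations: 2h_0·σ_0 + h_0·σ_1 = 6(Δ_0 - g'(0)) = -21 and h_2·σ_2 + 2h_2·σ_3 = 6(g'(7) - Δ_2) = 4.
Solving: σ_0 = -268/37, σ_1 = 295/74, σ_2 = -100/37, σ_3 = 224/111.

-2.7027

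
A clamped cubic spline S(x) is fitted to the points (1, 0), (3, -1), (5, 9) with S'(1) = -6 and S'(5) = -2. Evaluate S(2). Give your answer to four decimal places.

-3.3438

Let m_i = S''(x_i). Step sizes h_i = 2, 2; slopes of the chords Δ_i = (y_(i+1) - y_i)/h_i = -1/2, 5.
  2·m_0 + 8·m_1 + 2·m_2 = 6(Δ_1 - Δ_0) = 33
Clamped end conditions give two more equations: 2h_0·m_0 + h_0·m_1 = 6(Δ_0 - S'(1)) = 33 and h_1·m_1 + 2h_1·m_2 = 6(S'(5) - Δ_1) = -42.
Forward elimination and back-substitution give m_0 = 41/8, m_1 = 25/4, m_2 = -109/8.
On [1, 3], S(x) = 0 - 6·(x - 1) + 41/16·(x - 1)² + 3/32·(x - 1)³.
With (x - 1) = 1: S(2) = -107/32.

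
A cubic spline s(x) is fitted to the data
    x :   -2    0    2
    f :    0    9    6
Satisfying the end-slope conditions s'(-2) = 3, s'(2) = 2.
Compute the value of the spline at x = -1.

Write M_i for s''(x_i). With h_i = 2, 2 and divided differences Δ_i = 9/2, -3/2, the continuity of s' gives the tridiagonal system
  2·M_0 + 8·M_1 + 2·M_2 = 6(Δ_1 - Δ_0) = -36
Clamped end conditions give two more equations: 2h_0·M_0 + h_0·M_1 = 6(Δ_0 - s'(-2)) = 9 and h_1·M_1 + 2h_1·M_2 = 6(s'(2) - Δ_1) = 21.
Solving the tridiagonal system: M_0 = 13/2, M_1 = -17/2, M_2 = 19/2.
On [-2, 0], s(x) = 0 + 3·(x + 2) + 13/4·(x + 2)² - 5/4·(x + 2)³.
With (x + 2) = 1: s(-1) = 5.

5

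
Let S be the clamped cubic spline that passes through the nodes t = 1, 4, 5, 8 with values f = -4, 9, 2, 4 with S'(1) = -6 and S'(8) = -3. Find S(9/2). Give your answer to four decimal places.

5.8500

With M_i denoting the second derivative at x_i, h_i = 3, 1, 3, and Δ_i = (y_(i+1) − y_i)/h_i = 13/3, -7, 2/3:
  3·M_0 + 8·M_1 + 1·M_2 = 6(Δ_1 - Δ_0) = -68
  1·M_1 + 8·M_2 + 3·M_3 = 6(Δ_2 - Δ_1) = 46
Clamped end conditions give two more equations: 2h_0·M_0 + h_0·M_1 = 6(Δ_0 - S'(1)) = 62 and h_2·M_2 + 2h_2·M_3 = 6(S'(8) - Δ_2) = -22.
Forward elimination and back-substitution give M_0 = 3106/165, M_1 = -934/55, M_2 = 626/55, M_3 = -1544/165.
On [4, 5], S(t) = 9 - 178/55·(t - 4) - 467/55·(t - 4)² + 52/11·(t - 4)³.
With (t - 4) = 1/2: S(9/2) = 117/20.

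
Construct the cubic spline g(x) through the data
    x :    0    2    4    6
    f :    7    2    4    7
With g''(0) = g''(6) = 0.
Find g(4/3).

3

With M_i denoting the second derivative at x_i, h_i = 2, 2, 2, and Δ_i = (y_(i+1) − y_i)/h_i = -5/2, 1, 3/2:
  2·M_0 + 8·M_1 + 2·M_2 = 6(Δ_1 - Δ_0) = 21
  2·M_1 + 8·M_2 + 2·M_3 = 6(Δ_2 - Δ_1) = 3
Natural end conditions: M_0 = M_3 = 0.
Forward elimination and back-substitution give M_0 = 0, M_1 = 27/10, M_2 = -3/10, M_3 = 0.
On [0, 2], g(x) = 7 - 17/5·x + 0·x² + 9/40·x³.
With x = 4/3: g(4/3) = 3.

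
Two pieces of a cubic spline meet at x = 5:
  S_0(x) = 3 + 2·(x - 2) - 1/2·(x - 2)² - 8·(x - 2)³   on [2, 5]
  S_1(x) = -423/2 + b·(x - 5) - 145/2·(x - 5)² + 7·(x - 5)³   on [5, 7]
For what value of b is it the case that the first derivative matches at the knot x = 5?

-217

S_0'(x) = 2 - 1·(x - 2) - 24·(x - 2)², so S_0'(5) = -217. On the right, S_1'(5) = b, so b = -217.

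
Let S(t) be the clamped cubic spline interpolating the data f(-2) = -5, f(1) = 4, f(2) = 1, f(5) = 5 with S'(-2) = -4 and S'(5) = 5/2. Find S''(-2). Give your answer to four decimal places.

Let M_i = S''(x_i). Step sizes h_i = 3, 1, 3; slopes of the chords Δ_i = (y_(i+1) - y_i)/h_i = 3, -3, 4/3.
  3·M_0 + 8·M_1 + 1·M_2 = 6(Δ_1 - Δ_0) = -36
  1·M_1 + 8·M_2 + 3·M_3 = 6(Δ_2 - Δ_1) = 26
Clamped end conditions give two more equations: 2h_0·M_0 + h_0·M_1 = 6(Δ_0 - S'(-2)) = 42 and h_2·M_2 + 2h_2·M_3 = 6(S'(5) - Δ_2) = 7.
Forward elimination and back-substitution give M_0 = 647/55, M_1 = -524/55, M_2 = 271/55, M_3 = -214/165.

11.7636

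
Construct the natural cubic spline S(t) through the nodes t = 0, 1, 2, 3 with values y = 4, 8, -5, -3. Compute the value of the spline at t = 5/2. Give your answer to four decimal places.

Put σ_i = S'' at the i-th knot. Here h = (1, 1, 1) and Δ = (4, -13, 2), so the interior equations h_(i-1)·σ_(i-1) + 2(h_(i-1)+h_i)·σ_i + h_i·σ_(i+1) = 6(Δ_i − Δ_(i-1)) read
  1·σ_0 + 4·σ_1 + 1·σ_2 = 6(Δ_1 - Δ_0) = -102
  1·σ_1 + 4·σ_2 + 1·σ_3 = 6(Δ_2 - Δ_1) = 90
Natural end conditions: σ_0 = σ_3 = 0.
Hence σ_0 = 0, σ_1 = -166/5, σ_2 = 154/5, σ_3 = 0.
On [2, 3], S(t) = -5 - 124/15·(t - 2) + 77/5·(t - 2)² - 77/15·(t - 2)³.
With (t - 2) = 1/2: S(5/2) = -237/40.

-5.9250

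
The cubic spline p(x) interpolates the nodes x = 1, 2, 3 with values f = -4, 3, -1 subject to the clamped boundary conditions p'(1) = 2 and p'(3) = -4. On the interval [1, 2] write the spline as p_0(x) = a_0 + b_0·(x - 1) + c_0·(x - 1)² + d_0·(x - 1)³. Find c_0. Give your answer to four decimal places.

14.2500

Let m_i = p''(x_i). Step sizes h_i = 1, 1; slopes of the chords Δ_i = (y_(i+1) - y_i)/h_i = 7, -4.
  1·m_0 + 4·m_1 + 1·m_2 = 6(Δ_1 - Δ_0) = -66
Clamped end conditions give two more equations: 2h_0·m_0 + h_0·m_1 = 6(Δ_0 - p'(1)) = 30 and h_1·m_1 + 2h_1·m_2 = 6(p'(3) - Δ_1) = 0.
Hence m_0 = 57/2, m_1 = -27, m_2 = 27/2.
On [1, 2], with p_0(x) = a_0 + b_0·(x - 1) + c_0·(x - 1)² + d_0·(x - 1)³: c_0 = m_0/2 = 57/4, d_0 = (m_1 - m_0)/(6h_0) = -37/4, b_0 = Δ_0 - h_0(2m_0 + m_1)/6 = 2.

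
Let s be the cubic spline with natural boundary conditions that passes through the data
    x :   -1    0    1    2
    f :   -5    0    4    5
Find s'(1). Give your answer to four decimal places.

2.4667

With M_i denoting the second derivative at x_i, h_i = 1, 1, 1, and Δ_i = (y_(i+1) − y_i)/h_i = 5, 4, 1:
  1·M_0 + 4·M_1 + 1·M_2 = 6(Δ_1 - Δ_0) = -6
  1·M_1 + 4·M_2 + 1·M_3 = 6(Δ_2 - Δ_1) = -18
Natural end conditions: M_0 = M_3 = 0.
Solving: M_0 = 0, M_1 = -2/5, M_2 = -22/5, M_3 = 0.
On [1, 2], s'(x) = b_2 + 2c_2·(x - 1) + 3d_2·(x - 1)² with b_2 = Δ_2 - h_2(2M_2 + M_3)/6 = 37/15, c_2 = M_2/2 = -11/5, d_2 = (M_3 - M_2)/(6h_2) = 11/15. So s'(1) = 37/15.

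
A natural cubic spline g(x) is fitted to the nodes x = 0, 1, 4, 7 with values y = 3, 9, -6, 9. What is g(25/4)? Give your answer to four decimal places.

With σ_i denoting the second derivative at x_i, h_i = 1, 3, 3, and Δ_i = (y_(i+1) − y_i)/h_i = 6, -5, 5:
  1·σ_0 + 8·σ_1 + 3·σ_2 = 6(Δ_1 - Δ_0) = -66
  3·σ_1 + 12·σ_2 + 3·σ_3 = 6(Δ_2 - Δ_1) = 60
Natural end conditions: σ_0 = σ_3 = 0.
Hence σ_0 = 0, σ_1 = -324/29, σ_2 = 226/29, σ_3 = 0.
On [4, 7], g(x) = -6 - 81/29·(x - 4) + 113/29·(x - 4)² - 113/261·(x - 4)³.
With (x - 4) = 9/4: g(25/4) = 4659/1856.

2.5102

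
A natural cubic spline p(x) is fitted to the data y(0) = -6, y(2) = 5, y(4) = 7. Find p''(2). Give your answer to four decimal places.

-3.3750

Put M_i = p'' at the i-th knot. Here h = (2, 2) and Δ = (11/2, 1), so the interior equations h_(i-1)·M_(i-1) + 2(h_(i-1)+h_i)·M_i + h_i·M_(i+1) = 6(Δ_i − Δ_(i-1)) read
  2·M_0 + 8·M_1 + 2·M_2 = 6(Δ_1 - Δ_0) = -27
Natural end conditions: M_0 = M_2 = 0.
Hence M_0 = 0, M_1 = -27/8, M_2 = 0.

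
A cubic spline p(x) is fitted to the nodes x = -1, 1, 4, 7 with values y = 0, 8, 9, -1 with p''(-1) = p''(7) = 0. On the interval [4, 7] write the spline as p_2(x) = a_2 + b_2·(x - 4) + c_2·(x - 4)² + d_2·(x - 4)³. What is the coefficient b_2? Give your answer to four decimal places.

With m_i denoting the second derivative at x_i, h_i = 2, 3, 3, and Δ_i = (y_(i+1) − y_i)/h_i = 4, 1/3, -10/3:
  2·m_0 + 10·m_1 + 3·m_2 = 6(Δ_1 - Δ_0) = -22
  3·m_1 + 12·m_2 + 3·m_3 = 6(Δ_2 - Δ_1) = -22
Natural end conditions: m_0 = m_3 = 0.
Solving the tridiagonal system: m_0 = 0, m_1 = -66/37, m_2 = -154/111, m_3 = 0.
On [4, 7], with p_2(x) = a_2 + b_2·(x - 4) + c_2·(x - 4)² + d_2·(x - 4)³: c_2 = m_2/2 = -77/111, d_2 = (m_3 - m_2)/(6h_2) = 77/999, b_2 = Δ_2 - h_2(2m_2 + m_3)/6 = -72/37.

-1.9459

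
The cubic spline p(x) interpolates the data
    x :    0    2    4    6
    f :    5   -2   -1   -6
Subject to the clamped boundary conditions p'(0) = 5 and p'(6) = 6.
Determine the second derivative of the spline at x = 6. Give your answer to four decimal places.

With M_i denoting the second derivative at x_i, h_i = 2, 2, 2, and Δ_i = (y_(i+1) − y_i)/h_i = -7/2, 1/2, -5/2:
  2·M_0 + 8·M_1 + 2·M_2 = 6(Δ_1 - Δ_0) = 24
  2·M_1 + 8·M_2 + 2·M_3 = 6(Δ_2 - Δ_1) = -18
Clamped end conditions give two more equations: 2h_0·M_0 + h_0·M_1 = 6(Δ_0 - p'(0)) = -51 and h_2·M_2 + 2h_2·M_3 = 6(p'(6) - Δ_2) = 51.
Solving the tridiagonal system: M_0 = -527/30, M_1 = 289/30, M_2 = -269/30, M_3 = 517/30.

17.2333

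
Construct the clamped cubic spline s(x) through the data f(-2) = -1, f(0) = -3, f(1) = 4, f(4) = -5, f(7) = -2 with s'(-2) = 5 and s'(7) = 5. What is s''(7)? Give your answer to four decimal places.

Let M_i = s''(x_i). Step sizes h_i = 2, 1, 3, 3; slopes of the chords Δ_i = (y_(i+1) - y_i)/h_i = -1, 7, -3, 1.
  2·M_0 + 6·M_1 + 1·M_2 = 6(Δ_1 - Δ_0) = 48
  1·M_1 + 8·M_2 + 3·M_3 = 6(Δ_2 - Δ_1) = -60
  3·M_2 + 12·M_3 + 3·M_4 = 6(Δ_3 - Δ_2) = 24
Clamped end conditions give two more equations: 2h_0·M_0 + h_0·M_1 = 6(Δ_0 - s'(-2)) = -36 and h_3·M_3 + 2h_3·M_4 = 6(s'(7) - Δ_3) = 24.
Hence M_0 = -451/27, M_1 = 416/27, M_2 = -298/27, M_3 = 116/27, M_4 = 50/27.

1.8519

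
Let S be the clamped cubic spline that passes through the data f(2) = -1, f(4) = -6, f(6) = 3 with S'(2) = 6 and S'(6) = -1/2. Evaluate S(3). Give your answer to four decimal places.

Let M_i = S''(x_i). Step sizes h_i = 2, 2; slopes of the chords Δ_i = (y_(i+1) - y_i)/h_i = -5/2, 9/2.
  2·M_0 + 8·M_1 + 2·M_2 = 6(Δ_1 - Δ_0) = 42
Clamped end conditions give two more equations: 2h_0·M_0 + h_0·M_1 = 6(Δ_0 - S'(2)) = -51 and h_1·M_1 + 2h_1·M_2 = 6(S'(6) - Δ_1) = -30.
Forward elimination and back-substitution give M_0 = -157/8, M_1 = 55/4, M_2 = -115/8.
On [2, 4], S(t) = -1 + 6·(t - 2) - 157/16·(t - 2)² + 89/32·(t - 2)³.
With (t - 2) = 1: S(3) = -65/32.

-2.0313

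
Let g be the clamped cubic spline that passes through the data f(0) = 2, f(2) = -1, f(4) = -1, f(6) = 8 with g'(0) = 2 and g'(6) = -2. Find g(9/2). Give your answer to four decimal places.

With σ_i denoting the second derivative at x_i, h_i = 2, 2, 2, and Δ_i = (y_(i+1) − y_i)/h_i = -3/2, 0, 9/2:
  2·σ_0 + 8·σ_1 + 2·σ_2 = 6(Δ_1 - Δ_0) = 9
  2·σ_1 + 8·σ_2 + 2·σ_3 = 6(Δ_2 - Δ_1) = 27
Clamped end conditions give two more equations: 2h_0·σ_0 + h_0·σ_1 = 6(Δ_0 - g'(0)) = -21 and h_2·σ_2 + 2h_2·σ_3 = 6(g'(6) - Δ_2) = -39.
Forward elimination and back-substitution give σ_0 = -86/15, σ_1 = 29/30, σ_2 = 191/30, σ_3 = -194/15.
On [4, 6], g(x) = -1 + 137/30·(x - 4) + 191/60·(x - 4)² - 193/120·(x - 4)³.
With (x - 4) = 1/2: g(9/2) = 601/320.

1.8781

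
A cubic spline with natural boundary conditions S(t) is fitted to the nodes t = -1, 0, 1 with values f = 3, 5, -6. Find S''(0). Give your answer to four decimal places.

With M_i denoting the second derivative at x_i, h_i = 1, 1, and Δ_i = (y_(i+1) − y_i)/h_i = 2, -11:
  1·M_0 + 4·M_1 + 1·M_2 = 6(Δ_1 - Δ_0) = -78
Natural end conditions: M_0 = M_2 = 0.
Hence M_0 = 0, M_1 = -39/2, M_2 = 0.

-19.5000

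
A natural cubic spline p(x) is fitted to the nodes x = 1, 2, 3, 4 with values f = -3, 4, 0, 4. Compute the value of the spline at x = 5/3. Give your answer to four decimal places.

2.9506

Put σ_i = p'' at the i-th knot. Here h = (1, 1, 1) and Δ = (7, -4, 4), so the interior equations h_(i-1)·σ_(i-1) + 2(h_(i-1)+h_i)·σ_i + h_i·σ_(i+1) = 6(Δ_i − Δ_(i-1)) read
  1·σ_0 + 4·σ_1 + 1·σ_2 = 6(Δ_1 - Δ_0) = -66
  1·σ_1 + 4·σ_2 + 1·σ_3 = 6(Δ_2 - Δ_1) = 48
Natural end conditions: σ_0 = σ_3 = 0.
Hence σ_0 = 0, σ_1 = -104/5, σ_2 = 86/5, σ_3 = 0.
On [1, 2], p(x) = -3 + 157/15·(x - 1) + 0·(x - 1)² - 52/15·(x - 1)³.
With (x - 1) = 2/3: p(5/3) = 239/81.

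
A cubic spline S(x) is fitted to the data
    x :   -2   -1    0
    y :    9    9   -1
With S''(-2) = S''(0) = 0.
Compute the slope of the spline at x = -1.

-5

With M_i denoting the second derivative at x_i, h_i = 1, 1, and Δ_i = (y_(i+1) − y_i)/h_i = 0, -10:
  1·M_0 + 4·M_1 + 1·M_2 = 6(Δ_1 - Δ_0) = -60
Natural end conditions: M_0 = M_2 = 0.
Solving the tridiagonal system: M_0 = 0, M_1 = -15, M_2 = 0.
On [-1, 0], S'(x) = b_1 + 2c_1·(x + 1) + 3d_1·(x + 1)² with b_1 = Δ_1 - h_1(2M_1 + M_2)/6 = -5, c_1 = M_1/2 = -15/2, d_1 = (M_2 - M_1)/(6h_1) = 5/2. So S'(-1) = -5.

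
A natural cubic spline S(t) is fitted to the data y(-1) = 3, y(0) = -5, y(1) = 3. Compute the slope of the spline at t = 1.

12

With M_i denoting the second derivative at x_i, h_i = 1, 1, and Δ_i = (y_(i+1) − y_i)/h_i = -8, 8:
  1·M_0 + 4·M_1 + 1·M_2 = 6(Δ_1 - Δ_0) = 96
Natural end conditions: M_0 = M_2 = 0.
Solving the tridiagonal system: M_0 = 0, M_1 = 24, M_2 = 0.
On [0, 1], S'(t) = b_1 + 2c_1·t + 3d_1·t² with b_1 = Δ_1 - h_1(2M_1 + M_2)/6 = 0, c_1 = M_1/2 = 12, d_1 = (M_2 - M_1)/(6h_1) = -4. So S'(1) = 12.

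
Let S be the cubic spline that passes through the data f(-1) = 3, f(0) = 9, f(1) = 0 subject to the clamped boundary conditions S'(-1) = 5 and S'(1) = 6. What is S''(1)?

68

With m_i denoting the second derivative at x_i, h_i = 1, 1, and Δ_i = (y_(i+1) − y_i)/h_i = 6, -9:
  1·m_0 + 4·m_1 + 1·m_2 = 6(Δ_1 - Δ_0) = -90
Clamped end conditions give two more equations: 2h_0·m_0 + h_0·m_1 = 6(Δ_0 - S'(-1)) = 6 and h_1·m_1 + 2h_1·m_2 = 6(S'(1) - Δ_1) = 90.
Hence m_0 = 26, m_1 = -46, m_2 = 68.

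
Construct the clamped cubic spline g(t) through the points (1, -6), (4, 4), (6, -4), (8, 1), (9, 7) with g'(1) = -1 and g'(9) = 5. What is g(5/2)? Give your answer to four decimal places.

Write m_i for g''(x_i). With h_i = 3, 2, 2, 1 and divided differences Δ_i = 10/3, -4, 5/2, 6, the continuity of g' gives the tridiagonal system
  3·m_0 + 10·m_1 + 2·m_2 = 6(Δ_1 - Δ_0) = -44
  2·m_1 + 8·m_2 + 2·m_3 = 6(Δ_2 - Δ_1) = 39
  2·m_2 + 6·m_3 + 1·m_4 = 6(Δ_3 - Δ_2) = 21
Clamped end conditions give two more equations: 2h_0·m_0 + h_0·m_1 = 6(Δ_0 - g'(1)) = 26 and h_3·m_3 + 2h_3·m_4 = 6(g'(9) - Δ_3) = -6.
Hence m_0 = 5369/636, m_1 = -871/106, m_2 = 2723/424, m_3 = 215/106, m_4 = -851/212.
On [1, 4], g(t) = -6 - 1·(t - 1) + 5369/1272·(t - 1)² - 10595/11448·(t - 1)³.
With (t - 1) = 3/2: g(5/2) = -3821/3392.

-1.1265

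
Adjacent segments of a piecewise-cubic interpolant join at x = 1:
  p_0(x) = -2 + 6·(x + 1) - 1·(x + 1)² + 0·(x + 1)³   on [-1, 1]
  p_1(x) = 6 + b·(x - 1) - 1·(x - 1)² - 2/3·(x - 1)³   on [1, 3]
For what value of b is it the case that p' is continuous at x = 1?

p_0'(x) = 6 - 2·(x + 1) + 0·(x + 1)², so p_0'(1) = 2. On the right, p_1'(1) = b, so b = 2.

2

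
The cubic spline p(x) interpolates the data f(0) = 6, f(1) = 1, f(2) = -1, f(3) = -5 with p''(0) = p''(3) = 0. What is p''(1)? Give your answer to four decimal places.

5.6000

With M_i denoting the second derivative at x_i, h_i = 1, 1, 1, and Δ_i = (y_(i+1) − y_i)/h_i = -5, -2, -4:
  1·M_0 + 4·M_1 + 1·M_2 = 6(Δ_1 - Δ_0) = 18
  1·M_1 + 4·M_2 + 1·M_3 = 6(Δ_2 - Δ_1) = -12
Natural end conditions: M_0 = M_3 = 0.
Solving the tridiagonal system: M_0 = 0, M_1 = 28/5, M_2 = -22/5, M_3 = 0.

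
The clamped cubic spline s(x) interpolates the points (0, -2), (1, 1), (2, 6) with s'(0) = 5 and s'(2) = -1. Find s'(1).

5

With σ_i denoting the second derivative at x_i, h_i = 1, 1, and Δ_i = (y_(i+1) − y_i)/h_i = 3, 5:
  1·σ_0 + 4·σ_1 + 1·σ_2 = 6(Δ_1 - Δ_0) = 12
Clamped end conditions give two more equations: 2h_0·σ_0 + h_0·σ_1 = 6(Δ_0 - s'(0)) = -12 and h_1·σ_1 + 2h_1·σ_2 = 6(s'(2) - Δ_1) = -36.
Solving: σ_0 = -12, σ_1 = 12, σ_2 = -24.
On [1, 2], s'(x) = b_1 + 2c_1·(x - 1) + 3d_1·(x - 1)² with b_1 = Δ_1 - h_1(2σ_1 + σ_2)/6 = 5, c_1 = σ_1/2 = 6, d_1 = (σ_2 - σ_1)/(6h_1) = -6. So s'(1) = 5.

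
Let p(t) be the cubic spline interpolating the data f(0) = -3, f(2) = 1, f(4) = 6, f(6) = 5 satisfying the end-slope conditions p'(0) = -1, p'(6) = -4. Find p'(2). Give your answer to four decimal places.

3.2000

Write m_i for p''(x_i). With h_i = 2, 2, 2 and divided differences Δ_i = 2, 5/2, -1/2, the continuity of p' gives the tridiagonal system
  2·m_0 + 8·m_1 + 2·m_2 = 6(Δ_1 - Δ_0) = 3
  2·m_1 + 8·m_2 + 2·m_3 = 6(Δ_2 - Δ_1) = -18
Clamped end conditions give two more equations: 2h_0·m_0 + h_0·m_1 = 6(Δ_0 - p'(0)) = 18 and h_2·m_2 + 2h_2·m_3 = 6(p'(6) - Δ_2) = -21.
Hence m_0 = 24/5, m_1 = -3/5, m_2 = -9/10, m_3 = -24/5.
On [2, 4], p'(t) = b_1 + 2c_1·(t - 2) + 3d_1·(t - 2)² with b_1 = Δ_1 - h_1(2m_1 + m_2)/6 = 16/5, c_1 = m_1/2 = -3/10, d_1 = (m_2 - m_1)/(6h_1) = -1/40. So p'(2) = 16/5.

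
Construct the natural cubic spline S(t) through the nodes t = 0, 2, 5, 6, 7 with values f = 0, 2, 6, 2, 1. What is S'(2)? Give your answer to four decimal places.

Write m_i for S''(x_i). With h_i = 2, 3, 1, 1 and divided differences Δ_i = 1, 4/3, -4, -1, the continuity of S' gives the tridiagonal system
  2·m_0 + 10·m_1 + 3·m_2 = 6(Δ_1 - Δ_0) = 2
  3·m_1 + 8·m_2 + 1·m_3 = 6(Δ_2 - Δ_1) = -32
  1·m_2 + 4·m_3 + 1·m_4 = 6(Δ_3 - Δ_2) = 18
Natural end conditions: m_0 = m_4 = 0.
Forward elimination and back-substitution give m_0 = 0, m_1 = 250/137, m_2 = -742/137, m_3 = 802/137, m_4 = 0.
On [2, 5], S'(t) = b_1 + 2c_1·(t - 2) + 3d_1·(t - 2)² with b_1 = Δ_1 - h_1(2m_1 + m_2)/6 = 911/411, c_1 = m_1/2 = 125/137, d_1 = (m_2 - m_1)/(6h_1) = -496/1233. So S'(2) = 911/411.

2.2165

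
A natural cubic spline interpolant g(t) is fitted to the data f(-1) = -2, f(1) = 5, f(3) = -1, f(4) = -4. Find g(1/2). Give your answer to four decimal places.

4.4134

Let M_i = g''(x_i). Step sizes h_i = 2, 2, 1; slopes of the chords Δ_i = (y_(i+1) - y_i)/h_i = 7/2, -3, -3.
  2·M_0 + 8·M_1 + 2·M_2 = 6(Δ_1 - Δ_0) = -39
  2·M_1 + 6·M_2 + 1·M_3 = 6(Δ_2 - Δ_1) = 0
Natural end conditions: M_0 = M_3 = 0.
Hence M_0 = 0, M_1 = -117/22, M_2 = 39/22, M_3 = 0.
On [-1, 1], g(t) = -2 + 58/11·(t + 1) + 0·(t + 1)² - 39/88·(t + 1)³.
With (t + 1) = 3/2: g(1/2) = 3107/704.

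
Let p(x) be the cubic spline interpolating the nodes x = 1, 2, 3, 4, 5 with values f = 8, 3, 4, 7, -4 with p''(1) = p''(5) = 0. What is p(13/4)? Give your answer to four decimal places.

5.2623

Write σ_i for p''(x_i). With h_i = 1, 1, 1, 1 and divided differences Δ_i = -5, 1, 3, -11, the continuity of p' gives the tridiagonal system
  1·σ_0 + 4·σ_1 + 1·σ_2 = 6(Δ_1 - Δ_0) = 36
  1·σ_1 + 4·σ_2 + 1·σ_3 = 6(Δ_2 - Δ_1) = 12
  1·σ_2 + 4·σ_3 + 1·σ_4 = 6(Δ_3 - Δ_2) = -84
Natural end conditions: σ_0 = σ_4 = 0.
Solving: σ_0 = 0, σ_1 = 51/7, σ_2 = 48/7, σ_3 = -159/7, σ_4 = 0.
On [3, 4], p(x) = 4 + 9/2·(x - 3) + 24/7·(x - 3)² - 69/14·(x - 3)³.
With (x - 3) = 1/4: p(13/4) = 4715/896.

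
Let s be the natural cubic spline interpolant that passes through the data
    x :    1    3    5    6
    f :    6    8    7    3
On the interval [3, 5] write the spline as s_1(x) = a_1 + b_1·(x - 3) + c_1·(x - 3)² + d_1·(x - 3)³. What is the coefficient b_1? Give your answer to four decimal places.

Put σ_i = s'' at the i-th knot. Here h = (2, 2, 1) and Δ = (1, -1/2, -4), so the interior equations h_(i-1)·σ_(i-1) + 2(h_(i-1)+h_i)·σ_i + h_i·σ_(i+1) = 6(Δ_i − Δ_(i-1)) read
  2·σ_0 + 8·σ_1 + 2·σ_2 = 6(Δ_1 - Δ_0) = -9
  2·σ_1 + 6·σ_2 + 1·σ_3 = 6(Δ_2 - Δ_1) = -21
Natural end conditions: σ_0 = σ_3 = 0.
Solving the tridiagonal system: σ_0 = 0, σ_1 = -3/11, σ_2 = -75/22, σ_3 = 0.
On [3, 5], with s_1(x) = a_1 + b_1·(x - 3) + c_1·(x - 3)² + d_1·(x - 3)³: c_1 = σ_1/2 = -3/22, d_1 = (σ_2 - σ_1)/(6h_1) = -23/88, b_1 = Δ_1 - h_1(2σ_1 + σ_2)/6 = 9/11.

0.8182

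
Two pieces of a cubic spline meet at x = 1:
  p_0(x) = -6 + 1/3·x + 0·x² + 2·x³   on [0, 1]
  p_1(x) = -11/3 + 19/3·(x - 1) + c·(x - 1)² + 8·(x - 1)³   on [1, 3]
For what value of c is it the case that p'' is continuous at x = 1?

p_0''(x) = 0 + 12·x, so p_0''(1) = 12. On the right, p_1''(1) = 2c, so c = 6.

6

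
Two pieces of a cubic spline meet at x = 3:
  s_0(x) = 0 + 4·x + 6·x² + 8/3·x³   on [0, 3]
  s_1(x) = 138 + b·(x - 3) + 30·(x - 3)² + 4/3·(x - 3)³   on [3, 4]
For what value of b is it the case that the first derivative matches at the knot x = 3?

s_0'(x) = 4 + 12·x + 8·x², so s_0'(3) = 112. On the right, s_1'(3) = b, so b = 112.

112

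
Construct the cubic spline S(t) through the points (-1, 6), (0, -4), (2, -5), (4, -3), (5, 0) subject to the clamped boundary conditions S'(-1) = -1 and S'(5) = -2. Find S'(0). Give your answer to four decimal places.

-10.2462

Write σ_i for S''(x_i). With h_i = 1, 2, 2, 1 and divided differences Δ_i = -10, -1/2, 1, 3, the continuity of S' gives the tridiagonal system
  1·σ_0 + 6·σ_1 + 2·σ_2 = 6(Δ_1 - Δ_0) = 57
  2·σ_1 + 8·σ_2 + 2·σ_3 = 6(Δ_2 - Δ_1) = 9
  2·σ_2 + 6·σ_3 + 1·σ_4 = 6(Δ_3 - Δ_2) = 12
Clamped end conditions give two more equations: 2h_0·σ_0 + h_0·σ_1 = 6(Δ_0 - S'(-1)) = -54 and h_3·σ_3 + 2h_3·σ_4 = 6(S'(5) - Δ_3) = -30.
Solving the tridiagonal system: σ_0 = -4687/132, σ_1 = 1123/66, σ_2 = -115/24, σ_3 = 439/66, σ_4 = -2419/132.
On [0, 2], S'(t) = b_1 + 2c_1·t + 3d_1·t² with b_1 = Δ_1 - h_1(2σ_1 + σ_2)/6 = -2705/264, c_1 = σ_1/2 = 1123/132, d_1 = (σ_2 - σ_1)/(6h_1) = -1919/1056. So S'(0) = -2705/264.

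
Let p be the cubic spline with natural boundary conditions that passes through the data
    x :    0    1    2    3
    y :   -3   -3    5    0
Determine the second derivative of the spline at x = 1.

18

Let m_i = p''(x_i). Step sizes h_i = 1, 1, 1; slopes of the chords Δ_i = (y_(i+1) - y_i)/h_i = 0, 8, -5.
  1·m_0 + 4·m_1 + 1·m_2 = 6(Δ_1 - Δ_0) = 48
  1·m_1 + 4·m_2 + 1·m_3 = 6(Δ_2 - Δ_1) = -78
Natural end conditions: m_0 = m_3 = 0.
Solving: m_0 = 0, m_1 = 18, m_2 = -24, m_3 = 0.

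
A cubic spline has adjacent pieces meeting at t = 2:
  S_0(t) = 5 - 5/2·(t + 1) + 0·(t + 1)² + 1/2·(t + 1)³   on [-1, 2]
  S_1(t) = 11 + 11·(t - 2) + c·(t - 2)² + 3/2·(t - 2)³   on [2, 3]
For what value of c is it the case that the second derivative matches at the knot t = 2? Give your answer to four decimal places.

4.5000

S_0''(t) = 0 + 3·(t + 1), so S_0''(2) = 9. On the right, S_1''(2) = 2c, so c = 9/2.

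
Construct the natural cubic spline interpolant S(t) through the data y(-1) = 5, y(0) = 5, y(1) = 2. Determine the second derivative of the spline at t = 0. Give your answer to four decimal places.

With M_i denoting the second derivative at x_i, h_i = 1, 1, and Δ_i = (y_(i+1) − y_i)/h_i = 0, -3:
  1·M_0 + 4·M_1 + 1·M_2 = 6(Δ_1 - Δ_0) = -18
Natural end conditions: M_0 = M_2 = 0.
Solving the tridiagonal system: M_0 = 0, M_1 = -9/2, M_2 = 0.

-4.5000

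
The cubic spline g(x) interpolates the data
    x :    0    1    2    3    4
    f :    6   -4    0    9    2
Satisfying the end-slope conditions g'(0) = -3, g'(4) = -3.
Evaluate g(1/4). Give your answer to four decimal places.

With M_i denoting the second derivative at x_i, h_i = 1, 1, 1, 1, and Δ_i = (y_(i+1) − y_i)/h_i = -10, 4, 9, -7:
  1·M_0 + 4·M_1 + 1·M_2 = 6(Δ_1 - Δ_0) = 84
  1·M_1 + 4·M_2 + 1·M_3 = 6(Δ_2 - Δ_1) = 30
  1·M_2 + 4·M_3 + 1·M_4 = 6(Δ_3 - Δ_2) = -96
Clamped end conditions give two more equations: 2h_0·M_0 + h_0·M_1 = 6(Δ_0 - g'(0)) = -42 and h_3·M_3 + 2h_3·M_4 = 6(g'(4) - Δ_3) = 24.
Hence M_0 = -243/7, M_1 = 192/7, M_2 = 9, M_3 = -234/7, M_4 = 201/7.
On [0, 1], g(x) = 6 - 3·x - 243/14·x² + 145/14·x³.
With x = 1/4: g(1/4) = 3877/896.

4.3270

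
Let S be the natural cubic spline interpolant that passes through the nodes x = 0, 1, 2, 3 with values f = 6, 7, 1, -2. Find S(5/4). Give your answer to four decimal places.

Let m_i = S''(x_i). Step sizes h_i = 1, 1, 1; slopes of the chords Δ_i = (y_(i+1) - y_i)/h_i = 1, -6, -3.
  1·m_0 + 4·m_1 + 1·m_2 = 6(Δ_1 - Δ_0) = -42
  1·m_1 + 4·m_2 + 1·m_3 = 6(Δ_2 - Δ_1) = 18
Natural end conditions: m_0 = m_3 = 0.
Forward elimination and back-substitution give m_0 = 0, m_1 = -62/5, m_2 = 38/5, m_3 = 0.
On [1, 2], S(x) = 7 - 47/15·(x - 1) - 31/5·(x - 1)² + 10/3·(x - 1)³.
With (x - 1) = 1/4: S(5/4) = 941/160.

5.8813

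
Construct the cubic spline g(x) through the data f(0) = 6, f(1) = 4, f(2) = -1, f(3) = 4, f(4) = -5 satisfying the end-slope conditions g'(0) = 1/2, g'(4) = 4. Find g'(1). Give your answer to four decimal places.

Write σ_i for g''(x_i). With h_i = 1, 1, 1, 1 and divided differences Δ_i = -2, -5, 5, -9, the continuity of g' gives the tridiagonal system
  1·σ_0 + 4·σ_1 + 1·σ_2 = 6(Δ_1 - Δ_0) = -18
  1·σ_1 + 4·σ_2 + 1·σ_3 = 6(Δ_2 - Δ_1) = 60
  1·σ_2 + 4·σ_3 + 1·σ_4 = 6(Δ_3 - Δ_2) = -84
Clamped end conditions give two more equations: 2h_0·σ_0 + h_0·σ_1 = 6(Δ_0 - g'(0)) = -15 and h_3·σ_3 + 2h_3·σ_4 = 6(g'(4) - Δ_3) = 78.
Solving: σ_0 = -107/56, σ_1 = -313/28, σ_2 = 229/8, σ_3 = -1213/28, σ_4 = 3397/56.
On [1, 2], g'(x) = b_1 + 2c_1·(x - 1) + 3d_1·(x - 1)² with b_1 = Δ_1 - h_1(2σ_1 + σ_2)/6 = -677/112, c_1 = σ_1/2 = -313/56, d_1 = (σ_2 - σ_1)/(6h_1) = 743/112. So g'(1) = -677/112.

-6.0446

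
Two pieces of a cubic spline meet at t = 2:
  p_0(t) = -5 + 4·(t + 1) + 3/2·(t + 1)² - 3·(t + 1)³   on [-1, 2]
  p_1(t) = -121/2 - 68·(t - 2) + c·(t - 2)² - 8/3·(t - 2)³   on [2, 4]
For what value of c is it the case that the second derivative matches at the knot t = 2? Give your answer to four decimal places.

p_0''(t) = 3 - 18·(t + 1), so p_0''(2) = -51. On the right, p_1''(2) = 2c, so c = -51/2.

-25.5000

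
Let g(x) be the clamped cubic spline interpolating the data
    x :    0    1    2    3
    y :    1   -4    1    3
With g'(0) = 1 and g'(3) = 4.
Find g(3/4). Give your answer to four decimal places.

-2.9750

Put σ_i = g'' at the i-th knot. Here h = (1, 1, 1) and Δ = (-5, 5, 2), so the interior equations h_(i-1)·σ_(i-1) + 2(h_(i-1)+h_i)·σ_i + h_i·σ_(i+1) = 6(Δ_i − Δ_(i-1)) read
  1·σ_0 + 4·σ_1 + 1·σ_2 = 6(Δ_1 - Δ_0) = 60
  1·σ_1 + 4·σ_2 + 1·σ_3 = 6(Δ_2 - Δ_1) = -18
Clamped end conditions give two more equations: 2h_0·σ_0 + h_0·σ_1 = 6(Δ_0 - g'(0)) = -36 and h_2·σ_2 + 2h_2·σ_3 = 6(g'(3) - Δ_2) = 12.
Solving the tridiagonal system: σ_0 = -156/5, σ_1 = 132/5, σ_2 = -72/5, σ_3 = 66/5.
On [0, 1], g(x) = 1 + 1·x - 78/5·x² + 48/5·x³.
With x = 3/4: g(3/4) = -119/40.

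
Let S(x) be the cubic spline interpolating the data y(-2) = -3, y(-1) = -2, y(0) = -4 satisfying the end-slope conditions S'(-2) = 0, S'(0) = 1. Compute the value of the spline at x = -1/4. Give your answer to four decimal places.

Put σ_i = S'' at the i-th knot. Here h = (1, 1) and Δ = (1, -2), so the interior equations h_(i-1)·σ_(i-1) + 2(h_(i-1)+h_i)·σ_i + h_i·σ_(i+1) = 6(Δ_i − Δ_(i-1)) read
  1·σ_0 + 4·σ_1 + 1·σ_2 = 6(Δ_1 - Δ_0) = -18
Clamped end conditions give two more equations: 2h_0·σ_0 + h_0·σ_1 = 6(Δ_0 - S'(-2)) = 6 and h_1·σ_1 + 2h_1·σ_2 = 6(S'(0) - Δ_1) = 18.
Hence σ_0 = 8, σ_1 = -10, σ_2 = 14.
On [-1, 0], S(x) = -2 - 1·(x + 1) - 5·(x + 1)² + 4·(x + 1)³.
With (x + 1) = 3/4: S(-1/4) = -31/8.

-3.8750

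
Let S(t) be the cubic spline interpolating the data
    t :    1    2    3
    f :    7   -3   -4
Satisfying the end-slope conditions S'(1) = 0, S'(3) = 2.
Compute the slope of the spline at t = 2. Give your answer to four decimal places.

Let m_i = S''(x_i). Step sizes h_i = 1, 1; slopes of the chords Δ_i = (y_(i+1) - y_i)/h_i = -10, -1.
  1·m_0 + 4·m_1 + 1·m_2 = 6(Δ_1 - Δ_0) = 54
Clamped end conditions give two more equations: 2h_0·m_0 + h_0·m_1 = 6(Δ_0 - S'(1)) = -60 and h_1·m_1 + 2h_1·m_2 = 6(S'(3) - Δ_1) = 18.
Hence m_0 = -85/2, m_1 = 25, m_2 = -7/2.
On [2, 3], S'(t) = b_1 + 2c_1·(t - 2) + 3d_1·(t - 2)² with b_1 = Δ_1 - h_1(2m_1 + m_2)/6 = -35/4, c_1 = m_1/2 = 25/2, d_1 = (m_2 - m_1)/(6h_1) = -19/4. So S'(2) = -35/4.

-8.7500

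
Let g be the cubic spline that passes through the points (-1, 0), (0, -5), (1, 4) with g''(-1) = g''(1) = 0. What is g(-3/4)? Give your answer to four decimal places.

Let m_i = g''(x_i). Step sizes h_i = 1, 1; slopes of the chords Δ_i = (y_(i+1) - y_i)/h_i = -5, 9.
  1·m_0 + 4·m_1 + 1·m_2 = 6(Δ_1 - Δ_0) = 84
Natural end conditions: m_0 = m_2 = 0.
Solving: m_0 = 0, m_1 = 21, m_2 = 0.
On [-1, 0], g(x) = 0 - 17/2·(x + 1) + 0·(x + 1)² + 7/2·(x + 1)³.
With (x + 1) = 1/4: g(-3/4) = -265/128.

-2.0703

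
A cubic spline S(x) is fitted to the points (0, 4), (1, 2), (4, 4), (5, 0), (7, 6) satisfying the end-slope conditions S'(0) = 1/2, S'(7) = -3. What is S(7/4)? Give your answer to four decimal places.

2.1156

Let M_i = S''(x_i). Step sizes h_i = 1, 3, 1, 2; slopes of the chords Δ_i = (y_(i+1) - y_i)/h_i = -2, 2/3, -4, 3.
  1·M_0 + 8·M_1 + 3·M_2 = 6(Δ_1 - Δ_0) = 16
  3·M_1 + 8·M_2 + 1·M_3 = 6(Δ_2 - Δ_1) = -28
  1·M_2 + 6·M_3 + 2·M_4 = 6(Δ_3 - Δ_2) = 42
Clamped end conditions give two more equations: 2h_0·M_0 + h_0·M_1 = 6(Δ_0 - S'(0)) = -15 and h_3·M_3 + 2h_3·M_4 = 6(S'(7) - Δ_3) = -36.
Solving: M_0 = -581/55, M_1 = 337/55, M_2 = -247/33, M_3 = 2227/165, M_4 = -5197/330.
On [1, 4], S(x) = 2 - 189/110·(x - 1) + 337/110·(x - 1)² - 1123/1485·(x - 1)³.
With (x - 1) = 3/4: S(7/4) = 677/320.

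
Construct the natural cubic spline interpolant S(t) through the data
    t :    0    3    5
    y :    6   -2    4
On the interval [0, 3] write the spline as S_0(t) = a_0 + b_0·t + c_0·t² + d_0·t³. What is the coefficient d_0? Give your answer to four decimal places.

Put σ_i = S'' at the i-th knot. Here h = (3, 2) and Δ = (-8/3, 3), so the interior equations h_(i-1)·σ_(i-1) + 2(h_(i-1)+h_i)·σ_i + h_i·σ_(i+1) = 6(Δ_i − Δ_(i-1)) read
  3·σ_0 + 10·σ_1 + 2·σ_2 = 6(Δ_1 - Δ_0) = 34
Natural end conditions: σ_0 = σ_2 = 0.
Hence σ_0 = 0, σ_1 = 17/5, σ_2 = 0.
On [0, 3], with S_0(t) = a_0 + b_0·t + c_0·t² + d_0·t³: c_0 = σ_0/2 = 0, d_0 = (σ_1 - σ_0)/(6h_0) = 17/90, b_0 = Δ_0 - h_0(2σ_0 + σ_1)/6 = -131/30.

0.1889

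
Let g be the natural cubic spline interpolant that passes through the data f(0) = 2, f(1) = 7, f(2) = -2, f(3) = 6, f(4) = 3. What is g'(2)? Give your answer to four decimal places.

-0.8750

Write M_i for g''(x_i). With h_i = 1, 1, 1, 1 and divided differences Δ_i = 5, -9, 8, -3, the continuity of g' gives the tridiagonal system
  1·M_0 + 4·M_1 + 1·M_2 = 6(Δ_1 - Δ_0) = -84
  1·M_1 + 4·M_2 + 1·M_3 = 6(Δ_2 - Δ_1) = 102
  1·M_2 + 4·M_3 + 1·M_4 = 6(Δ_3 - Δ_2) = -66
Natural end conditions: M_0 = M_4 = 0.
Solving: M_0 = 0, M_1 = -867/28, M_2 = 279/7, M_3 = -741/28, M_4 = 0.
On [2, 3], g'(x) = b_2 + 2c_2·(x - 2) + 3d_2·(x - 2)² with b_2 = Δ_2 - h_2(2M_2 + M_3)/6 = -7/8, c_2 = M_2/2 = 279/14, d_2 = (M_3 - M_2)/(6h_2) = -619/56. So g'(2) = -7/8.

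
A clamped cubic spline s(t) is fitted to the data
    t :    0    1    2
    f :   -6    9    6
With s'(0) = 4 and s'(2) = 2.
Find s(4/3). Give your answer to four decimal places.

9.1852

Let σ_i = s''(x_i). Step sizes h_i = 1, 1; slopes of the chords Δ_i = (y_(i+1) - y_i)/h_i = 15, -3.
  1·σ_0 + 4·σ_1 + 1·σ_2 = 6(Δ_1 - Δ_0) = -108
Clamped end conditions give two more equations: 2h_0·σ_0 + h_0·σ_1 = 6(Δ_0 - s'(0)) = 66 and h_1·σ_1 + 2h_1·σ_2 = 6(s'(2) - Δ_1) = 30.
Forward elimination and back-substitution give σ_0 = 59, σ_1 = -52, σ_2 = 41.
On [1, 2], s(t) = 9 + 15/2·(t - 1) - 26·(t - 1)² + 31/2·(t - 1)³.
With (t - 1) = 1/3: s(4/3) = 248/27.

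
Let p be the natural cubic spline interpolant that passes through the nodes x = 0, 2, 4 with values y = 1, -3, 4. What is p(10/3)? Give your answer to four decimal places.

0.8519

With m_i denoting the second derivative at x_i, h_i = 2, 2, and Δ_i = (y_(i+1) − y_i)/h_i = -2, 7/2:
  2·m_0 + 8·m_1 + 2·m_2 = 6(Δ_1 - Δ_0) = 33
Natural end conditions: m_0 = m_2 = 0.
Solving: m_0 = 0, m_1 = 33/8, m_2 = 0.
On [2, 4], p(x) = -3 + 3/4·(x - 2) + 33/16·(x - 2)² - 11/32·(x - 2)³.
With (x - 2) = 4/3: p(10/3) = 23/27.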